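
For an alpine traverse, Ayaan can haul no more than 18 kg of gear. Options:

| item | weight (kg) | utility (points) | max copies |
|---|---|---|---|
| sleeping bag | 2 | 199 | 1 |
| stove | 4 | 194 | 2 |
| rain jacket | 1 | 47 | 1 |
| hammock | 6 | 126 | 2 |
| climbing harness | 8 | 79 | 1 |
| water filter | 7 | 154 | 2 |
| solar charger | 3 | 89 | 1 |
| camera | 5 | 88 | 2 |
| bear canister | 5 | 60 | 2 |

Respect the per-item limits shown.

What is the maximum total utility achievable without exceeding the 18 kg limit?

Taking the top-ratio items first gives sleeping bag + 2×stove + rain jacket + solar charger for 723 (14 kg).
Dropping solar charger frees 3 kg; slotting in water filter (7 kg) lifts the total to 788 at 18 kg.
No other feasible combination exceeds 788.

788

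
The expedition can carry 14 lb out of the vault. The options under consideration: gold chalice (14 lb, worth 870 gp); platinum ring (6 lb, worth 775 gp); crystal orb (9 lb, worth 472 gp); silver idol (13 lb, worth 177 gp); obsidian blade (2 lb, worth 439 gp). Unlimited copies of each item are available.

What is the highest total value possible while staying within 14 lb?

3073

Taking 7×obsidian blade: 14 lb used, 3073 in value.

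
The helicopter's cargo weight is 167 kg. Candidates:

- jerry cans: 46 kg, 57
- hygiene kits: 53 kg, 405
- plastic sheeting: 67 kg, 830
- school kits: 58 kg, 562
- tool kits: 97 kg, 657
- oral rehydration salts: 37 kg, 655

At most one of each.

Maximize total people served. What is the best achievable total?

2047

By people served per kg: oral rehydration salts 17.70, plastic sheeting 12.39, school kits 9.69 lead.
Best packing: plastic sheeting + school kits + oral rehydration salts — 162 kg, 2047 total.
Next best is hygiene kits + plastic sheeting + oral rehydration salts at 1890 (157 kg) — short by 157.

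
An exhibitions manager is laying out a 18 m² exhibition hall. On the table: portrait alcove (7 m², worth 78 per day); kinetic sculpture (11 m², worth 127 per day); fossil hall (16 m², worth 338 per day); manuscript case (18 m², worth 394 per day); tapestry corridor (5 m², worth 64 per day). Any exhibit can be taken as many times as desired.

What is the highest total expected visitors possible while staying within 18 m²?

394

By expected visitors per m²: manuscript case 21.89, fossil hall 21.12, tapestry corridor 12.80, kinetic sculpture 11.55 lead.
The ratio ordering already packs tightly: manuscript case, 18 m², 394.
No other feasible combination exceeds 394.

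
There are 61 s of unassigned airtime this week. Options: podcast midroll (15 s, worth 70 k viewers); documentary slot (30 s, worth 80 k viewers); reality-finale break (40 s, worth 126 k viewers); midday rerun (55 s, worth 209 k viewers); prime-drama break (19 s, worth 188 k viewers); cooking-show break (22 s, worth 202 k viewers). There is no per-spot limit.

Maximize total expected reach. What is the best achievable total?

Greedy by ratio would take 3×prime-drama break: 57 s used, total 564.
The 19 s tied up in prime-drama break is better spent on cooking-show break — total rises to 578 (60 s).

578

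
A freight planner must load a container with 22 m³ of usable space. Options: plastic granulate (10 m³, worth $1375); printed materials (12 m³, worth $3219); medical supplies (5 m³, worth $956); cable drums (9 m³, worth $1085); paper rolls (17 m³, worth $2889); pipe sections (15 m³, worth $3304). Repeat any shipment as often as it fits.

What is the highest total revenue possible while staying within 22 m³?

5131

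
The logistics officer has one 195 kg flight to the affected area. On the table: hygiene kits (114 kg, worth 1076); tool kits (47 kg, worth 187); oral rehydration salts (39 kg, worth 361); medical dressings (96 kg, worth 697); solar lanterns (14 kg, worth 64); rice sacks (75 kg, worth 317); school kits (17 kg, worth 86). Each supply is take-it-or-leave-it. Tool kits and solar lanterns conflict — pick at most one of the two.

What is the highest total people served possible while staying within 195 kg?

1587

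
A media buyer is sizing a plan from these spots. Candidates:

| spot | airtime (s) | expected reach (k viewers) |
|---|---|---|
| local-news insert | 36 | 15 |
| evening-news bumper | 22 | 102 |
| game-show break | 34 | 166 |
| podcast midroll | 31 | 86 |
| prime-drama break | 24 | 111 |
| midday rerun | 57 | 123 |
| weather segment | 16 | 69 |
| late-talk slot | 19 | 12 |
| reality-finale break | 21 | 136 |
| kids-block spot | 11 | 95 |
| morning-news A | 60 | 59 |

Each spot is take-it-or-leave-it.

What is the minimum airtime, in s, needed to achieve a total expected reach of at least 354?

Need the lightest bundle worth ≥ 354.
Taking game-show break + reality-finale break + kids-block spot gives 397 (≥ 354) for 66 s.
Below 66 s the best achievable stays under 354.

66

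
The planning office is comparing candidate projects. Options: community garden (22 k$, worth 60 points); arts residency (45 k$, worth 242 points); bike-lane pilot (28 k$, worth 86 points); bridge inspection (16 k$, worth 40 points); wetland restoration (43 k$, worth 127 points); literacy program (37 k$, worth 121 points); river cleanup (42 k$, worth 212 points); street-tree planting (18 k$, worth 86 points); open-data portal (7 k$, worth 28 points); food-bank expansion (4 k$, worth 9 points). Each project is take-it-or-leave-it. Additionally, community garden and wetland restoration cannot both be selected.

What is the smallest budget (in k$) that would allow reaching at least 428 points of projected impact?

Look for the lowest-budget combination reaching 428.
arts residency + river cleanup: 454 projected impact at 87 k$.
Below 87 k$ the best achievable stays under 428.

87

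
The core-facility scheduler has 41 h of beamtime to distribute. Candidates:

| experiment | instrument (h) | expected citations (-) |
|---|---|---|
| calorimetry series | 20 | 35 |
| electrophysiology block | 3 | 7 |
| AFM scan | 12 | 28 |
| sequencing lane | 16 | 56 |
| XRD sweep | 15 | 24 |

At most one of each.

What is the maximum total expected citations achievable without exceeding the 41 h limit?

Ranking by ratio (expected citations/h): sequencing lane 3.50, electrophysiology block 2.33, AFM scan 2.33.
A density-first pass picks electrophysiology block + AFM scan + sequencing lane — 91 at 31 h.
The 12 h tied up in AFM scan is better spent on calorimetry series — total rises to 98 (39 h).
Next best is calorimetry series + sequencing lane at 91 (36 h) — short by 7.

98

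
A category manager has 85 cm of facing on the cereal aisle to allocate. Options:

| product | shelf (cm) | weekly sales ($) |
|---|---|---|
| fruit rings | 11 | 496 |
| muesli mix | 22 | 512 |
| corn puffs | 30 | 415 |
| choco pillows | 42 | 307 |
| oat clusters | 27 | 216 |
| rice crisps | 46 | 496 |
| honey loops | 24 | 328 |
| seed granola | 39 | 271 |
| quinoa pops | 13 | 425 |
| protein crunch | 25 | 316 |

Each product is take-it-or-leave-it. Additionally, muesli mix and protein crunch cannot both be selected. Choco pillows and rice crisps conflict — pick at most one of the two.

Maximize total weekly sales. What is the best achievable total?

Taking fruit rings + muesli mix + corn puffs + quinoa pops: 76 cm used, 1848 in weekly sales.
Next best is fruit rings + muesli mix + honey loops + quinoa pops at 1761 (70 cm) — short by 87.

1848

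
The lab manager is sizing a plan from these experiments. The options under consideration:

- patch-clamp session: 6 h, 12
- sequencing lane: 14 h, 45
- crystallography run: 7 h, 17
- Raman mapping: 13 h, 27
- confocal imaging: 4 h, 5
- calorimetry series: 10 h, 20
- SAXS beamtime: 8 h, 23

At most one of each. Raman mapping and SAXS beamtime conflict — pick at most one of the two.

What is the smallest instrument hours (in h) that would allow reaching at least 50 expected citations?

18

Look for the lowest-instrument combination reaching 50.
sequencing lane + confocal imaging: 50 expected citations at 18 h.
Any bundle with less than 18 h falls short of 50.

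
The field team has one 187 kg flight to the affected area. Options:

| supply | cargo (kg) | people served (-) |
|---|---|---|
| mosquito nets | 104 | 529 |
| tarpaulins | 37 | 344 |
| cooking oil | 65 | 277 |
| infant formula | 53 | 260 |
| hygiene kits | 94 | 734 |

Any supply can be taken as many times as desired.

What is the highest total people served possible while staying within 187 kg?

1720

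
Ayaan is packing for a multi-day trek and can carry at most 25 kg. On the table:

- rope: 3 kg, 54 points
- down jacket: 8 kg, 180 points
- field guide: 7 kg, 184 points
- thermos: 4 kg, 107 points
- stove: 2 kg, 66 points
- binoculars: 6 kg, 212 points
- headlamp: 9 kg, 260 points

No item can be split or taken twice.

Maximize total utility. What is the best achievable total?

722

Taking the top-ratio items first gives rope + thermos + stove + binoculars + headlamp for 699 (24 kg).
The 7 kg tied up in rope and thermos is better spent on field guide — total rises to 722 (24 kg).
Every other selection either busts 25 kg or fails to beat 722.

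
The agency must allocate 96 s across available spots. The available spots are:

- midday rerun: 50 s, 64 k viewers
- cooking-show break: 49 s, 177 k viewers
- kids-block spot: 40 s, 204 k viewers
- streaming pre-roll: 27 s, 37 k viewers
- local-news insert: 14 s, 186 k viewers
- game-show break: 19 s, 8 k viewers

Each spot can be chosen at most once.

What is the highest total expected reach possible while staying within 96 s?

427

Ranking by ratio (expected reach/s): local-news insert 13.29, kids-block spot 5.10, cooking-show break 3.61.
Kids-block spot + streaming pre-roll + local-news insert uses 81 of the 96 s and totals 427.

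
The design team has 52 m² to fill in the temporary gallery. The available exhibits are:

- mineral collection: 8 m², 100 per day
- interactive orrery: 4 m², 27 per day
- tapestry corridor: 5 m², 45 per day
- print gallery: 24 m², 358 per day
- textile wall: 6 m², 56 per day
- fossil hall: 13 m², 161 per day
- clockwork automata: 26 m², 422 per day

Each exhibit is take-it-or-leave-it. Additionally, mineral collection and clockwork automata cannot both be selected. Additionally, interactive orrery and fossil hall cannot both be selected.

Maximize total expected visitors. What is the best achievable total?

780

Ranking by ratio (expected visitors/m²): clockwork automata 16.23, print gallery 14.92, mineral collection 12.50.
The ratio ordering already packs tightly: print gallery + clockwork automata, 50 m², 780.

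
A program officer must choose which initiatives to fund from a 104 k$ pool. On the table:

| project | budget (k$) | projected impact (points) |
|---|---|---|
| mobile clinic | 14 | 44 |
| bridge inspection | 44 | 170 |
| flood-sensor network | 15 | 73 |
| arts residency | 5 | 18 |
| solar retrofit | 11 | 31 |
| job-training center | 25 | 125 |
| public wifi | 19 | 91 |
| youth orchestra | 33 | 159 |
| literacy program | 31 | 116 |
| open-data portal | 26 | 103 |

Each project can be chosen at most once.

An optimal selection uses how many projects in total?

5

Optimal total is 479.
flood-sensor network + solar retrofit + job-training center + public wifi + youth orchestra hits 479 at 103 k$.
All optima have 5 projects.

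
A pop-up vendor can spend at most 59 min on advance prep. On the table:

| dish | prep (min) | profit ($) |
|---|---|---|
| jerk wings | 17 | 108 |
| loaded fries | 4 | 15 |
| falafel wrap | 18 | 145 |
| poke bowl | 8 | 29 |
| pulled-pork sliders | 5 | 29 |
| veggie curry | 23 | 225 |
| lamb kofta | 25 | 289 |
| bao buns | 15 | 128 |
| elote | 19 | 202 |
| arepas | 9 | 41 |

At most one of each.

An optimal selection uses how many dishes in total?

Optimal total is 619.
For example lamb kofta + bao buns + elote achieves it, using 59 min.
Every optimal selection uses 3 dishes.

3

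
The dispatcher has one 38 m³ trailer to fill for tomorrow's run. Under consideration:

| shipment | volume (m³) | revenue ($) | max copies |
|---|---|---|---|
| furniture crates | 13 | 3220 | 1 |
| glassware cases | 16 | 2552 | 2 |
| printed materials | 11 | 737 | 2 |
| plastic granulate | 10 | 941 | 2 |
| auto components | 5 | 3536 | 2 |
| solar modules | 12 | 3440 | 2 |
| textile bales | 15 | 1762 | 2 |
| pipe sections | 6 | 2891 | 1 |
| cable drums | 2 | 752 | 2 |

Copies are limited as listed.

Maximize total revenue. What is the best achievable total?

Greedy by ratio would take 2×auto components + solar modules + pipe sections + 2×cable drums: 32 m³ used, total 14907.
Dropping pipe sections frees 6 m³; slotting in solar modules (12 m³) lifts the total to 15456 at 38 m³.
Every other selection either busts 38 m³ or exceeds an availability limit or fails to beat 15456.

15456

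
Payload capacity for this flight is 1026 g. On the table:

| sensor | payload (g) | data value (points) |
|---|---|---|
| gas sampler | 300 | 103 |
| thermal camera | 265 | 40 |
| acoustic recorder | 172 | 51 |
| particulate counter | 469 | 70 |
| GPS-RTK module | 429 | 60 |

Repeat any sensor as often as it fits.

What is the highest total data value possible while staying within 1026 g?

309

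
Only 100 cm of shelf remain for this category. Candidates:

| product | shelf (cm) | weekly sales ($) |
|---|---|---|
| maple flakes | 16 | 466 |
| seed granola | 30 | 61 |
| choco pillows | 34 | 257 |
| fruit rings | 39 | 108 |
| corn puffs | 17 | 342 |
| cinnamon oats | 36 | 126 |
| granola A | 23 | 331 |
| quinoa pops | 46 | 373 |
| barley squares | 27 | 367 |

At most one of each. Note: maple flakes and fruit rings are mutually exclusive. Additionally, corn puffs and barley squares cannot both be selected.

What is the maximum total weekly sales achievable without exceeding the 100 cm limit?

Best packing: maple flakes + choco pillows + granola A + barley squares — 100 cm, 1421 total.
Runner-up maple flakes + choco pillows + corn puffs + granola A tops out at 1396.

1421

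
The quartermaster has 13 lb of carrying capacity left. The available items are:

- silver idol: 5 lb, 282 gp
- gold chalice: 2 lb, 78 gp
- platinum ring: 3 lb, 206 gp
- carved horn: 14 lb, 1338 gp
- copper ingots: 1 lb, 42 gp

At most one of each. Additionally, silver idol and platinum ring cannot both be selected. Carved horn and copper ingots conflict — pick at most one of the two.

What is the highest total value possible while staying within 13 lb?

402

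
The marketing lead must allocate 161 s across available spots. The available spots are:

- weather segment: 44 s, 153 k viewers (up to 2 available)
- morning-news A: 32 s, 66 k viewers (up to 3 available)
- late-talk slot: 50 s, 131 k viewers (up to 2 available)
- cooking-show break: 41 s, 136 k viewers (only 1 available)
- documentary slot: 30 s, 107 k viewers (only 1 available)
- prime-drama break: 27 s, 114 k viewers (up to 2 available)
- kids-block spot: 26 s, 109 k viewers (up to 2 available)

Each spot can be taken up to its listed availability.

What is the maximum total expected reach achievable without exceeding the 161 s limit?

Filling by ratio: documentary slot + 2×prime-drama break + 2×kids-block spot for 553, with 25 s left unused.
Replace documentary slot with weather segment: the trade gains 46 net, giving 599 at 150 s.

599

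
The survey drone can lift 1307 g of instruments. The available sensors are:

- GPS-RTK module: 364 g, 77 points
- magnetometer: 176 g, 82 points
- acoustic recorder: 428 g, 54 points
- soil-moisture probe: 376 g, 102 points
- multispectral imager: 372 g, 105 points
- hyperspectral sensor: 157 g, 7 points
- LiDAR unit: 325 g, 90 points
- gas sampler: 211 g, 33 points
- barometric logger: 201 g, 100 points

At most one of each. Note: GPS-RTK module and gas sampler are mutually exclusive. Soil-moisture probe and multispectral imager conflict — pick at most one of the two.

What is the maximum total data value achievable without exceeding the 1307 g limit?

Best packing: magnetometer + multispectral imager + LiDAR unit + gas sampler + barometric logger — 1285 g, 410 total.

410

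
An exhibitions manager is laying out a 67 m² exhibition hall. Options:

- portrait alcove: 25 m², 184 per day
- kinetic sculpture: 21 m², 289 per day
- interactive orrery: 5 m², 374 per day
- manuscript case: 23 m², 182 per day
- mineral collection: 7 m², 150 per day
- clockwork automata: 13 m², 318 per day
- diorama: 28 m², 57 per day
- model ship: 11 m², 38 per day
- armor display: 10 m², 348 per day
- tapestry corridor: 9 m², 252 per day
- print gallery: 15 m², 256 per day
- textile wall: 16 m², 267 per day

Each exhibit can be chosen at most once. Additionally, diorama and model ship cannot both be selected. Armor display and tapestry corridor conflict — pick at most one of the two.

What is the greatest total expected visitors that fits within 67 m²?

Best packing: interactive orrery + mineral collection + clockwork automata + armor display + print gallery + textile wall — 66 m², 1713 total.

1713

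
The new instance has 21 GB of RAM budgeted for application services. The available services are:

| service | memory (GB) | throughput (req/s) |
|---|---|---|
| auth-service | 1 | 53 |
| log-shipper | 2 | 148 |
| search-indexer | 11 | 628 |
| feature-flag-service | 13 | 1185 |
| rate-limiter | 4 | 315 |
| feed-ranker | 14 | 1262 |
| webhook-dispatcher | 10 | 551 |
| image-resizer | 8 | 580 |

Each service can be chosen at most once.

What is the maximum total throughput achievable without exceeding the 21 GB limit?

By throughput per GB: feature-flag-service 91.15, feed-ranker 90.14, rate-limiter 78.75 lead.
A density-first pass picks auth-service + log-shipper + feature-flag-service + rate-limiter — 1701 at 20 GB.
The 13 GB tied up in feature-flag-service is better spent on feed-ranker — total rises to 1778 (21 GB).
Every other selection either busts 21 GB or fails to beat 1778.

1778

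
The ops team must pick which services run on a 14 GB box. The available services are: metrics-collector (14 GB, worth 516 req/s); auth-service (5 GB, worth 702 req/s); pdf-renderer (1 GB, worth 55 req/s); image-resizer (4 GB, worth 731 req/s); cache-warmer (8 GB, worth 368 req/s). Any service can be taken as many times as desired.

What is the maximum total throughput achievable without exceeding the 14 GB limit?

Best packing: 2×pdf-renderer + 3×image-resizer — 14 GB, 2303 total.
No other feasible combination exceeds 2303.

2303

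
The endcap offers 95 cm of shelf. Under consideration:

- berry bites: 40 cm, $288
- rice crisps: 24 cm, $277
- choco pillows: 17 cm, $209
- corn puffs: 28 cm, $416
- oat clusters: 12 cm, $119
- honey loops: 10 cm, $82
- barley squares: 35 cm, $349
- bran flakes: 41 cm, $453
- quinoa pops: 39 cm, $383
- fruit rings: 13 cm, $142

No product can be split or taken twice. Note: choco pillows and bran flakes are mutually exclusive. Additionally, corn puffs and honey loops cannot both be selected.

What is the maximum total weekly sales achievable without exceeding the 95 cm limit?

Taking rice crisps + choco pillows + corn puffs + oat clusters + fruit rings: 94 cm used, 1163 in weekly sales.
The closest alternative, rice crisps + corn puffs + bran flakes, reaches only 1146.

1163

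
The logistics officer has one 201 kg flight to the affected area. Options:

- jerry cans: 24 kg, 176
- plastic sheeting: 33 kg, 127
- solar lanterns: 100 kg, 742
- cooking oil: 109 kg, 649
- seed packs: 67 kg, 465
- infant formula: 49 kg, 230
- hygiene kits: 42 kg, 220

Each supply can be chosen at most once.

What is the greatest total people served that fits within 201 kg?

1383

Best packing: jerry cans + solar lanterns + seed packs — 191 kg, 1383 total.
Runner-up plastic sheeting + solar lanterns + seed packs tops out at 1334.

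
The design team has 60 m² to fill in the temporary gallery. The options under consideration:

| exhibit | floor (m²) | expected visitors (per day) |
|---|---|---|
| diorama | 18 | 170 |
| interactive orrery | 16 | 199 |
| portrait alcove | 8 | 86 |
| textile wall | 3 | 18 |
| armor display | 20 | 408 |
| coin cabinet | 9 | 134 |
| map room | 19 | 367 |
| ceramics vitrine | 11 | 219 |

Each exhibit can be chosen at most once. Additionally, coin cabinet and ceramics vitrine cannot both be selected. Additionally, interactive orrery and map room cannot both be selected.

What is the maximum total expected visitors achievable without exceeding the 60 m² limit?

Ranking by ratio (expected visitors/m²): armor display 20.40, ceramics vitrine 19.91, map room 19.32.
Taking portrait alcove + armor display + map room + ceramics vitrine: 58 m² used, 1080 in expected visitors.
Next best is portrait alcove + textile wall + armor display + coin cabinet + map room at 1013 (59 m²) — short by 67.

1080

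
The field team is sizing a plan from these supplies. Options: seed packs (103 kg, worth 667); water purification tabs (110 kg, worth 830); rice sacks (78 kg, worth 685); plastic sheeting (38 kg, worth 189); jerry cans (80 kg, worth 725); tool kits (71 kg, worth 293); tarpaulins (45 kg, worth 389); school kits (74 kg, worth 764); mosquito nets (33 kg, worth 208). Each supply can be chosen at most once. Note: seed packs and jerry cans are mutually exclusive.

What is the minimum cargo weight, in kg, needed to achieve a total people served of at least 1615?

185

Minimise kg subject to total people served ≥ 1615.
rice sacks + school kits + mosquito nets: 1657 people served at 185 kg.
Any bundle with less than 185 kg falls short of 1615.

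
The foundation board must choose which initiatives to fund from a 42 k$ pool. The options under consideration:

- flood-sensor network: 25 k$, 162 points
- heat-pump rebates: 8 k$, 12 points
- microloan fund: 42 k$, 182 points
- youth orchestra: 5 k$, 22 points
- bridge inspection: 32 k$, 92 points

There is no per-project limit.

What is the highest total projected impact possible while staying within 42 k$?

228

The ratio ordering already packs tightly: flood-sensor network + 3×youth orchestra, 40 k$, 228.
No other feasible combination exceeds 228.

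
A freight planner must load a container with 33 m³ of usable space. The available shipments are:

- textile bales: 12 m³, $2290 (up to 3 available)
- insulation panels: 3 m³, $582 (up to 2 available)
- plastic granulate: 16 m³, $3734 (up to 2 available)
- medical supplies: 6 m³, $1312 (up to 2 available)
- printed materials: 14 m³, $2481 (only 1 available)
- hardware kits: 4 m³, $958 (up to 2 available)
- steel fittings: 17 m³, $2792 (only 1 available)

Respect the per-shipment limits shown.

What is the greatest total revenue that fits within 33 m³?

7544

Insulation panels + plastic granulate + medical supplies + 2×hardware kits uses 33 of the 33 m³ and totals 7544.
No other feasible combination exceeds 7544.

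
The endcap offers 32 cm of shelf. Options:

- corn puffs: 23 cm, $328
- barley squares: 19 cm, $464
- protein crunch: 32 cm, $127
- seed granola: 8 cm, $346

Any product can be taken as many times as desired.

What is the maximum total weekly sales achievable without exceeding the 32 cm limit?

1384

4×seed granola uses 32 of the 32 cm and totals 1384.
Every other selection either busts 32 cm or fails to beat 1384.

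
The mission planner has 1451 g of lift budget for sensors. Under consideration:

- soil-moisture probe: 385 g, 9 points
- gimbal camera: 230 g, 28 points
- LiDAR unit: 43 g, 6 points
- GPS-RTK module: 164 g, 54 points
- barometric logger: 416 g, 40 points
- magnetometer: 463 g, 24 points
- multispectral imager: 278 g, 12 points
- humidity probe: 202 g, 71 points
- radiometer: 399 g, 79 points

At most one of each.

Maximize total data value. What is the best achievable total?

272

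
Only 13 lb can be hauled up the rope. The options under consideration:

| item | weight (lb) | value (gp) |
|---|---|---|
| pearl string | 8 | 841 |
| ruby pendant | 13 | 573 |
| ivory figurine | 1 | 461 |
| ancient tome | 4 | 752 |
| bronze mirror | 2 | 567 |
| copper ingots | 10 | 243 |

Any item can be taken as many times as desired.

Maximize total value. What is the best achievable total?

Taking 13×ivory figurine: 13 lb used, 5993 in value.
That's the maximum — no swap from here does better than 5993.

5993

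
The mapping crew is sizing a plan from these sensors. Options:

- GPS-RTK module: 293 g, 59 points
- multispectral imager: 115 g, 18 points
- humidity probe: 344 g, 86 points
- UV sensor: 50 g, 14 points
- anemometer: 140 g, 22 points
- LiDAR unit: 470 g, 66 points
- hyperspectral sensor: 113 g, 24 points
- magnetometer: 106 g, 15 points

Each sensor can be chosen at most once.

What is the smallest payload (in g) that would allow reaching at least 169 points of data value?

750

Need the lightest bundle worth ≥ 169.
GPS-RTK module + humidity probe + hyperspectral sensor: 169 data value at 750 g.
Any bundle with less than 750 g falls short of 169.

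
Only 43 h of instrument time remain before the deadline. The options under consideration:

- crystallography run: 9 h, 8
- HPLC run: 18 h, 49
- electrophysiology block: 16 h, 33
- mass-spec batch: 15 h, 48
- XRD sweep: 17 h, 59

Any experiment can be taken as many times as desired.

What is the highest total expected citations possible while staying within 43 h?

Density check — XRD sweep 3.47, mass-spec batch 3.20, HPLC run 2.72, electrophysiology block 2.06 are the best per h.
Taking crystallography run + 2×XRD sweep: 43 h used, 126 in expected citations.
Every other selection either busts 43 h or fails to beat 126.

126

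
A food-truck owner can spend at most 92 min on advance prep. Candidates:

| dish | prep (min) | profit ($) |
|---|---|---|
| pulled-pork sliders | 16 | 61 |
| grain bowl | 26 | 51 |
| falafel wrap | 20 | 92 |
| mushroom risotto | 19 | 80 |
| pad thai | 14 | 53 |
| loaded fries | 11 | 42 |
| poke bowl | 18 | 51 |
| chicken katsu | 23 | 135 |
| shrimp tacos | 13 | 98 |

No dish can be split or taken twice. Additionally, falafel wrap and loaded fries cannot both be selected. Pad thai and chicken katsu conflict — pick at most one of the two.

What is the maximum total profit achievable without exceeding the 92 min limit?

466

Best packing: pulled-pork sliders + falafel wrap + mushroom risotto + chicken katsu + shrimp tacos — 91 min, 466 total.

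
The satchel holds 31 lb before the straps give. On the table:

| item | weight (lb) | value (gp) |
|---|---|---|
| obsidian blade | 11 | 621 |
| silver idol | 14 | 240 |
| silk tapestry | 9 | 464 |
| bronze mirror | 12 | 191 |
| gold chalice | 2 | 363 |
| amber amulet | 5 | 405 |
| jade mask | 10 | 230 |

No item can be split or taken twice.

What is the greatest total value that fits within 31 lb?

The ratio ordering already packs tightly: obsidian blade + silk tapestry + gold chalice + amber amulet, 27 lb, 1853.

1853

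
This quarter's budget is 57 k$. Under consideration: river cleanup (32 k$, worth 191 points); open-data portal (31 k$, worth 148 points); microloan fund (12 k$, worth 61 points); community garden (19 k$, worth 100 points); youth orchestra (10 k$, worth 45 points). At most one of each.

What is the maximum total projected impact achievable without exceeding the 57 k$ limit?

297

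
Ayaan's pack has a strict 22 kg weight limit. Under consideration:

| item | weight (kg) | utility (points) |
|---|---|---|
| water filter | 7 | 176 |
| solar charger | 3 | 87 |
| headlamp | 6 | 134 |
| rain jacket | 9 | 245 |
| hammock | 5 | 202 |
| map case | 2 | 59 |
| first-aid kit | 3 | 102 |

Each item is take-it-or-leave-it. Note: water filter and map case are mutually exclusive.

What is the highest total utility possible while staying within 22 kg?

Ranking by ratio (utility/kg): hammock 40.40, first-aid kit 34.00, map case 29.50.
Solar charger + rain jacket + hammock + map case + first-aid kit uses 22 of the 22 kg and totals 695.

695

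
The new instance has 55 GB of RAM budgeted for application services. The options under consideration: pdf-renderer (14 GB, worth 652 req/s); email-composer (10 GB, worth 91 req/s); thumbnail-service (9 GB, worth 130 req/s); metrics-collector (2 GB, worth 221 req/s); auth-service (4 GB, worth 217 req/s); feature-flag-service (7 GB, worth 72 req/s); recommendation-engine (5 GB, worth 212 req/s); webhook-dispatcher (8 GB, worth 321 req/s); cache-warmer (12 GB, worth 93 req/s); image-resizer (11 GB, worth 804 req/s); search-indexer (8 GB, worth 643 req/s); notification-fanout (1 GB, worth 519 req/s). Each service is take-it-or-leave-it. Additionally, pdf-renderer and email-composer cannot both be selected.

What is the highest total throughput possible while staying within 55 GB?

Density check — notification-fanout 519.00, metrics-collector 110.50, search-indexer 80.38, image-resizer 73.09 are the best per GB.
Best packing: pdf-renderer + metrics-collector + auth-service + recommendation-engine + webhook-dispatcher + image-resizer + search-indexer + notification-fanout — 53 GB, 3589 total.
The closest alternative, pdf-renderer + metrics-collector + auth-service + feature-flag-service + webhook-dispatcher + image-resizer + search-indexer + notification-fanout, reaches only 3449.

3589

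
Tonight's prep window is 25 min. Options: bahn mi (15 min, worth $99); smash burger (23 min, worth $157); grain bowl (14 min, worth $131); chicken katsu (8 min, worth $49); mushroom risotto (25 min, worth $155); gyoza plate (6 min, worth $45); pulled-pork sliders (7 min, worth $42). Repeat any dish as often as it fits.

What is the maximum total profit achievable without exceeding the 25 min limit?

180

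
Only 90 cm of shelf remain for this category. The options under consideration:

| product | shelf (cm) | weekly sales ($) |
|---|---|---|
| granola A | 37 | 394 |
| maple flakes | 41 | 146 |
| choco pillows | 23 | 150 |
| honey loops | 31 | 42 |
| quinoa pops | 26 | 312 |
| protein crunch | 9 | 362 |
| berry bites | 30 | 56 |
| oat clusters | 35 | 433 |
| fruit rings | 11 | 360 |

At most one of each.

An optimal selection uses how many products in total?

4

The maximum weekly sales within 90 cm is 1467.
For example quinoa pops + protein crunch + oat clusters + fruit rings achieves it, using 81 cm.
Every optimal selection uses 4 products.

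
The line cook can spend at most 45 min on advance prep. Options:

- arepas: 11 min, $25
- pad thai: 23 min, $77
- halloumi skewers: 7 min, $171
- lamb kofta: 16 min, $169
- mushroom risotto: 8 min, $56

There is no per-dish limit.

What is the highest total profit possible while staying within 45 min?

1026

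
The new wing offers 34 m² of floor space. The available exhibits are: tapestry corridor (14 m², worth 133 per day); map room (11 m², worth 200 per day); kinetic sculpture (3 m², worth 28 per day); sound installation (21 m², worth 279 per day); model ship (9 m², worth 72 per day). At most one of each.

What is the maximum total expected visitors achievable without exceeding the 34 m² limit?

479

Taking map room + sound installation: 32 m² used, 479 in expected visitors.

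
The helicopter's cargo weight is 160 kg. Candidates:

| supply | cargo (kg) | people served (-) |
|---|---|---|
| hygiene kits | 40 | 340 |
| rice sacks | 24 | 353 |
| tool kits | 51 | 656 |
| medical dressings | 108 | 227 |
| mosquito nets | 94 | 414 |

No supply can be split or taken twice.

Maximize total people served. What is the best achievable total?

Density check — rice sacks 14.71, tool kits 12.86, hygiene kits 8.50 are the best per kg.
Best packing: hygiene kits + rice sacks + tool kits — 115 kg, 1349 total.

1349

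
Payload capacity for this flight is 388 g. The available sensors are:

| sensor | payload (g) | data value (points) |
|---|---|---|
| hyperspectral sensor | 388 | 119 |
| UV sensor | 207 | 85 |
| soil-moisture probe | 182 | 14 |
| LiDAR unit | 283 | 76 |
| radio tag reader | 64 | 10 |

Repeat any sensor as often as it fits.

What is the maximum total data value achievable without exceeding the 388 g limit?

119

Greedy by ratio would take UV sensor + 2×radio tag reader: 335 g used, total 105.
The 335 g tied up in UV sensor and 2×radio tag reader is better spent on hyperspectral sensor — total rises to 119 (388 g).
Nothing else within 388 g beats 119.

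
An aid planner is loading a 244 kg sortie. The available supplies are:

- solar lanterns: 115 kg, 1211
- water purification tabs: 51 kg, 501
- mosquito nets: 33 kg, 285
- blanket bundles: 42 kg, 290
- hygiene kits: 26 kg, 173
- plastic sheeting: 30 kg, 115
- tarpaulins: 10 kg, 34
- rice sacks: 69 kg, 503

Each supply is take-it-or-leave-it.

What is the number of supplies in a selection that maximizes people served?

The maximum people served within 244 kg is 2287.
solar lanterns + water purification tabs + mosquito nets + blanket bundles hits 2287 at 241 kg.
All optima have 4 supplies.

4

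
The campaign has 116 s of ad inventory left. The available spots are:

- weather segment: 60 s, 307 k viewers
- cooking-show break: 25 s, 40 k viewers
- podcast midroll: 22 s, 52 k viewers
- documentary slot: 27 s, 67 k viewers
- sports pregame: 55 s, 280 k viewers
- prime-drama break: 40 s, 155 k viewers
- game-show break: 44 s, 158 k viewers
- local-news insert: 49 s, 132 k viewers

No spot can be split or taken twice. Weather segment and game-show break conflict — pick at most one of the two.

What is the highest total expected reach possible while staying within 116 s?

The ratio ordering already packs tightly: weather segment + sports pregame, 115 s, 587.

587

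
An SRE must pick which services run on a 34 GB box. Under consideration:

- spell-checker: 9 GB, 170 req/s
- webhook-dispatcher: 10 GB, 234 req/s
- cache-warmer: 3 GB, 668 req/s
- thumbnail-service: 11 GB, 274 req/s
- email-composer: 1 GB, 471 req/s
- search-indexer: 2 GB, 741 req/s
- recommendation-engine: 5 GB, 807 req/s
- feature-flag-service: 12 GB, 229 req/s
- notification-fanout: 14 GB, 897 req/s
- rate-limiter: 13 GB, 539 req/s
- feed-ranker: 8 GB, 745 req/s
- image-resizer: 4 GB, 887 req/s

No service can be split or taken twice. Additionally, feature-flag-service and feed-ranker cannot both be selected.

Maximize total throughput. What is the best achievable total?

4593

The ratio ordering already packs tightly: cache-warmer + thumbnail-service + email-composer + search-indexer + recommendation-engine + feed-ranker + image-resizer, 34 GB, 4593.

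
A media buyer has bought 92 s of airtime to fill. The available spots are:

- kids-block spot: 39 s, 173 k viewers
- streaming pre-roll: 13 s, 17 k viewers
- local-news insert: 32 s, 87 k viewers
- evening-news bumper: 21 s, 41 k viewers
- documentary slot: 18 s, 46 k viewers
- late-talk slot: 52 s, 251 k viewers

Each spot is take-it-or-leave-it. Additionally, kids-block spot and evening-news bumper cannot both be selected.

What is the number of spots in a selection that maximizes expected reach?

2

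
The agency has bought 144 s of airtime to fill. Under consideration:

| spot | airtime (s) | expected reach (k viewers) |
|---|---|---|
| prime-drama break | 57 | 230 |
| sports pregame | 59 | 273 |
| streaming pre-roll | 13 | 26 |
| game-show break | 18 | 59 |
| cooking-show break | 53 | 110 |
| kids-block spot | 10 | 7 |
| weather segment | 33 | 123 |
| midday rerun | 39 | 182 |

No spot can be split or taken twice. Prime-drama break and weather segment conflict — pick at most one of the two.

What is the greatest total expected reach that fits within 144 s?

Taking sports pregame + streaming pre-roll + weather segment + midday rerun: 144 s used, 604 in expected reach.
That's the maximum — no feasible swap from here does better than 604.

604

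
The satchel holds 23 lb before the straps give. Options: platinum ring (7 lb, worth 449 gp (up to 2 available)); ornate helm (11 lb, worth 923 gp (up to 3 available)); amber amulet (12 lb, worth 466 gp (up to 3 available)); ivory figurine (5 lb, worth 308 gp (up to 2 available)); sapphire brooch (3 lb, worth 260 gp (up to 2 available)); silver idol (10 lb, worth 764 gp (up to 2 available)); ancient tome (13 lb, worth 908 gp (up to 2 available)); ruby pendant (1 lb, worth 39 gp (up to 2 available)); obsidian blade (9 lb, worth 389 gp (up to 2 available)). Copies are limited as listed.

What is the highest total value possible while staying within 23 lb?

Greedy by ratio would take ornate helm + ivory figurine + 2×sapphire brooch + ruby pendant: 23 lb used, total 1790.
The 11 lb tied up in ivory figurine and 2×sapphire brooch is better spent on ornate helm — total rises to 1885 (23 lb).
Nothing else within 23 lb beats 1885.

1885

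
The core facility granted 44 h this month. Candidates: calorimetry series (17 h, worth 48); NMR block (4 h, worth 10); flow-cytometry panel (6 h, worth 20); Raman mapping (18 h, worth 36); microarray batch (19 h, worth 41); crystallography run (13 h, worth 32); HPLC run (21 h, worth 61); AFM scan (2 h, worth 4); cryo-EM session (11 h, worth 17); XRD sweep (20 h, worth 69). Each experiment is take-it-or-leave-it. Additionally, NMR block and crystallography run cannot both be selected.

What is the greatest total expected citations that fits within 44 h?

By expected citations per h: XRD sweep 3.45, flow-cytometry panel 3.33, HPLC run 2.90 lead.
Calorimetry series + flow-cytometry panel + XRD sweep uses 43 of the 44 h and totals 137.
Next best is HPLC run + AFM scan + XRD sweep at 134 (43 h) — short by 3.

137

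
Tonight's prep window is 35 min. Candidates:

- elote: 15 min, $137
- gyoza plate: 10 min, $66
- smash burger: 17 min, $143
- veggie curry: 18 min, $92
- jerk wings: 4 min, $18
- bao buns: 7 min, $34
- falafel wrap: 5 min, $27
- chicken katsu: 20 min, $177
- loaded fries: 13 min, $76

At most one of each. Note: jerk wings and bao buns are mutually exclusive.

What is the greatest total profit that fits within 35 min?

Elote + chicken katsu uses 35 of the 35 min and totals 314.
That's the maximum — no feasible swap from here does better than 314.

314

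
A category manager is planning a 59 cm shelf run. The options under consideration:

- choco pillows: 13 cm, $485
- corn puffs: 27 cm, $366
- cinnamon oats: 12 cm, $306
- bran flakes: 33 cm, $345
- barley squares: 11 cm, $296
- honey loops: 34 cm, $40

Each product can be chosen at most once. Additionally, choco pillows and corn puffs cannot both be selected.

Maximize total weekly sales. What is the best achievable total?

1136

Ranking by ratio (weekly sales/cm): choco pillows 37.31, barley squares 26.91, cinnamon oats 25.50.
The ratio heuristic lands on choco pillows + cinnamon oats + barley squares (1087) but leaves 23 cm idle.
The 11 cm tied up in barley squares is better spent on bran flakes — total rises to 1136 (58 cm).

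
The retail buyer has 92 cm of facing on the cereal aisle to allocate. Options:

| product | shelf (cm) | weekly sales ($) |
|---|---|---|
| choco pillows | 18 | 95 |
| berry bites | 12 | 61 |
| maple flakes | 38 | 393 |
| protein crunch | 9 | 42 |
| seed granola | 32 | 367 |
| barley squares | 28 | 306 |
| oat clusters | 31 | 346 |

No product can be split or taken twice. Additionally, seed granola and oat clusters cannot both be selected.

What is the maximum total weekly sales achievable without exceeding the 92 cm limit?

By weekly sales per cm: seed granola 11.47, oat clusters 11.16, barley squares 10.93 lead.
Best packing: berry bites + maple flakes + protein crunch + seed granola — 91 cm, 863 total.
Nothing else feasible within 92 cm beats 863.

863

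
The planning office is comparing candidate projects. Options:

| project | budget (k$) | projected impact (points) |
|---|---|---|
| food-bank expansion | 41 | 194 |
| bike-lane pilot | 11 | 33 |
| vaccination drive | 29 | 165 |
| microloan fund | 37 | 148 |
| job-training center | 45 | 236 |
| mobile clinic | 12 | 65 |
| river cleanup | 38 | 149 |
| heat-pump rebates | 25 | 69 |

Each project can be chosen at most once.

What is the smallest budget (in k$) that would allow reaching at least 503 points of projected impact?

107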